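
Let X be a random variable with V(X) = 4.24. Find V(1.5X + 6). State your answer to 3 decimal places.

9.540

V(1.5X + 6) = (1.5)²·V(X) = 2.25·4.24 = 9.54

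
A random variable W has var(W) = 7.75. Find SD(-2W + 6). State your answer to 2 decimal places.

5.57

var(-2W + 6) = (-2)²·7.75 = 31
SD(-2W + 6) = √31 ≈ 5.57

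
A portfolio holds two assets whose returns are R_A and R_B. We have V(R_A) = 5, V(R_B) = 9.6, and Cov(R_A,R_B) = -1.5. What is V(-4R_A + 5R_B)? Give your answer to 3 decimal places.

380.000

V(-4R_A + 5R_B) = (-4)²·V(R_A) + (5)²·V(R_B) + 2·(-4)·(5)·Cov(R_A,R_B)
= 16·5 + 25·9.6 + -40·-1.5 = 380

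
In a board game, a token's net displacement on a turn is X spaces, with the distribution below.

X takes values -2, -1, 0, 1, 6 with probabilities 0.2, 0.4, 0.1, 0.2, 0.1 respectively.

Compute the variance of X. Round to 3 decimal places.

E[X] = (-2)(0.2) + (-1)(0.4) + (0)(0.1) + (1)(0.2) + (6)(0.1) = 0
E[X²] = (-2)²(0.2) + (-1)²(0.4) + (0)²(0.1) + (1)²(0.2) + (6)²(0.1) = 5
var(X) = E[X²] − (E[X])² = 5 − (0)² = 5

5.000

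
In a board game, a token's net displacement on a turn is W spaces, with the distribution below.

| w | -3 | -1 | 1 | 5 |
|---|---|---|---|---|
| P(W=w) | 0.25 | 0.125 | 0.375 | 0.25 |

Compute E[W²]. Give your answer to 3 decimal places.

E[W²] = (-3)²(0.25) + (-1)²(0.125) + (1)²(0.375) + (5)²(0.25) = 9

9.000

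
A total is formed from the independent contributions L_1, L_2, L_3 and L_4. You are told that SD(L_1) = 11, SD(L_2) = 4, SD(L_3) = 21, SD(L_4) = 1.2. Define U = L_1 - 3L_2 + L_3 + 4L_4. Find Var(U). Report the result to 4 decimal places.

729.0400

Var(L_1) = 121, Var(L_2) = 16, Var(L_3) = 441, Var(L_4) = 1.44
By independence, Var(U) = (1)²Var(L_1) + (-3)²Var(L_2) + (1)²Var(L_3) + (4)²Var(L_4)
= (1)²·121 + (-3)²·16 + (1)²·441 + (4)²·1.44 = 729.04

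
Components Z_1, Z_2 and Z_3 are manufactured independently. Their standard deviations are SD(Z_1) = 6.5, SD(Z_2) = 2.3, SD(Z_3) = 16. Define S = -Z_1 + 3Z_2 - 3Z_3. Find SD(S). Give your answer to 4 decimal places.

var(Z_1) = 42.25, var(Z_2) = 5.29, var(Z_3) = 256
By independence, var(S) = (-1)²var(Z_1) + (3)²var(Z_2) + (-3)²var(Z_3)
= (-1)²·42.25 + (3)²·5.29 + (-3)²·256 = 2393.86
SD(S) = √2393.86 ≈ 48.9271

48.9271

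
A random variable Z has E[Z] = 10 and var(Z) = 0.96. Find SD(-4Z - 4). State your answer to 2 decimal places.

var(-4Z - 4) = (-4)²·0.96 = 15.36
SD(-4Z - 4) = √15.36 ≈ 3.92

3.92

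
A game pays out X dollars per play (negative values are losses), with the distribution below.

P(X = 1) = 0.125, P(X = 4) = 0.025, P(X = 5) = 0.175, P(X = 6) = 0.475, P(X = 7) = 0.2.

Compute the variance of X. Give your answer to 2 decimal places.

E[X] = (1)(0.125) + (4)(0.025) + (5)(0.175) + (6)(0.475) + (7)(0.2) = 5.35
E[X²] = (1)²(0.125) + (4)²(0.025) + (5)²(0.175) + (6)²(0.475) + (7)²(0.2) = 31.8
Var(X) = E[X²] − (E[X])² = 31.8 − (5.35)² = 3.1775

3.18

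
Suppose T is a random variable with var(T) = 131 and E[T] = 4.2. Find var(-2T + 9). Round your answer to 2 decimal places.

var(-2T + 9) = (-2)²·var(T) = 4·131 = 524

524.00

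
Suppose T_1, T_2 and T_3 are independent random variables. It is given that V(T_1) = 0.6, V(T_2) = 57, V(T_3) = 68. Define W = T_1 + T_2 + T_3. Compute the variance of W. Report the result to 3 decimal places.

125.600

By independence, V(W) = (1)²V(T_1) + (1)²V(T_2) + (1)²V(T_3)
= (1)²·0.6 + (1)²·57 + (1)²·68 = 125.6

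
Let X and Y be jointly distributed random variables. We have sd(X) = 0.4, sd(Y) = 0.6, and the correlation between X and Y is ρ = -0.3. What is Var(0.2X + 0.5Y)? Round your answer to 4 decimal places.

Var(X) = (0.4)² = 0.16;  Var(Y) = (0.6)² = 0.36
Cov(X,Y) = ρ·sd(X)·sd(Y) = -0.3·0.4·0.6 = -0.072
Var(0.2X + 0.5Y) = (0.2)²·Var(X) + (0.5)²·Var(Y) + 2·(0.2)·(0.5)·Cov(X,Y)
= 0.04·0.16 + 0.25·0.36 + 0.2·-0.072 = 0.082

0.0820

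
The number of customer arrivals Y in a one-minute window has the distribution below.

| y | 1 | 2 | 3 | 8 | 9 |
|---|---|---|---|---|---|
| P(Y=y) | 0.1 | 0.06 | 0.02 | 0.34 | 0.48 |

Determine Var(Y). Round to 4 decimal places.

7.5776

E[Y] = (1)(0.1) + (2)(0.06) + (3)(0.02) + (8)(0.34) + (9)(0.48) = 7.32
E[Y²] = (1)²(0.1) + (2)²(0.06) + (3)²(0.02) + (8)²(0.34) + (9)²(0.48) = 61.16
Var(Y) = E[Y²] − (E[Y])² = 61.16 − (7.32)² = 7.5776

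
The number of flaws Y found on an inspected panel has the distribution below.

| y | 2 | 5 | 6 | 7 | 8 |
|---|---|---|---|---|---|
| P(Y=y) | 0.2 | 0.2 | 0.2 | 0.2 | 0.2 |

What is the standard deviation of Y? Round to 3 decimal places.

E[Y] = (2)(0.2) + (5)(0.2) + (6)(0.2) + (7)(0.2) + (8)(0.2) = 5.6
E[Y²] = (2)²(0.2) + (5)²(0.2) + (6)²(0.2) + (7)²(0.2) + (8)²(0.2) = 35.6
Var(Y) = E[Y²] − (E[Y])² = 35.6 − (5.6)² = 4.24
sd(Y) = √4.24 ≈ 2.059

2.059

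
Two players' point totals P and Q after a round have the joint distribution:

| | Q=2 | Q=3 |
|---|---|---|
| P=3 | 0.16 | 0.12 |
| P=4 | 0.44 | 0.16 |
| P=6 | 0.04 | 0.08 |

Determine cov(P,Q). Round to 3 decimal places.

0.054

E[P] = 3.96,  E[Q] = 2.36
E[PQ] = 9.4
cov(P,Q) = E[PQ] − E[P]E[Q] = 9.4 − (3.96)(2.36) = 0.0544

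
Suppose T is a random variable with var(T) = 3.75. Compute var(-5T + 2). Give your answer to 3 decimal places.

93.750

var(-5T + 2) = (-5)²·var(T) = 25·3.75 = 93.75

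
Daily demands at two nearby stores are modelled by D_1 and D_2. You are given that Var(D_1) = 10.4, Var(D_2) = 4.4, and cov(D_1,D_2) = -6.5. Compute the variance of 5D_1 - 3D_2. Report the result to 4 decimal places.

494.6000

Var(5D_1 - 3D_2) = (5)²·Var(D_1) + (-3)²·Var(D_2) + 2·(5)·(-3)·cov(D_1,D_2)
= 25·10.4 + 9·4.4 + -30·-6.5 = 494.6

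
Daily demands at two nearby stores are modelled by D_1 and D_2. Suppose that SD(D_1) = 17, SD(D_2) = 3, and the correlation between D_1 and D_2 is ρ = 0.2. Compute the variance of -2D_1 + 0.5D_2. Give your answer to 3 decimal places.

V(D_1) = (17)² = 289;  V(D_2) = (3)² = 9
cov(D_1,D_2) = ρ·SD(D_1)·SD(D_2) = 0.2·17·3 = 10.2
V(-2D_1 + 0.5D_2) = (-2)²·V(D_1) + (0.5)²·V(D_2) + 2·(-2)·(0.5)·cov(D_1,D_2)
= 4·289 + 0.25·9 + -2·10.2 = 1137.85

1137.850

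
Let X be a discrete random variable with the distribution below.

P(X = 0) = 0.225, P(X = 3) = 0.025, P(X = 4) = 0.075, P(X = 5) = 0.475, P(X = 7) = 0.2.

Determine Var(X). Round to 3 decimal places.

5.878

E[X] = (0)(0.225) + (3)(0.025) + (4)(0.075) + (5)(0.475) + (7)(0.2) = 4.15
E[X²] = (0)²(0.225) + (3)²(0.025) + (4)²(0.075) + (5)²(0.475) + (7)²(0.2) = 23.1
Var(X) = E[X²] − (E[X])² = 23.1 − (4.15)² = 5.8775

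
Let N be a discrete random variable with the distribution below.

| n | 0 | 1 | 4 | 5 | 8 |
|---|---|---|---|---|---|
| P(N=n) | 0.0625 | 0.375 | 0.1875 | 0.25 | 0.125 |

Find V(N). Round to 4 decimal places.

E[N] = (0)(0.0625) + (1)(0.375) + (4)(0.1875) + (5)(0.25) + (8)(0.125) = 3.375
E[N²] = (0)²(0.0625) + (1)²(0.375) + (4)²(0.1875) + (5)²(0.25) + (8)²(0.125) = 17.625
V(N) = E[N²] − (E[N])² = 17.625 − (3.375)² = 6.234375

6.2344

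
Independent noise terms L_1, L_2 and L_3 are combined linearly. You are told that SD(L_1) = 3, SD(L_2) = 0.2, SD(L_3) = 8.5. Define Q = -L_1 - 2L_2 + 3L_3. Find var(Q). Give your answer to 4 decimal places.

var(L_1) = 9, var(L_2) = 0.04, var(L_3) = 72.25
By independence, var(Q) = (-1)²var(L_1) + (-2)²var(L_2) + (3)²var(L_3)
= (-1)²·9 + (-2)²·0.04 + (3)²·72.25 = 659.41

659.4100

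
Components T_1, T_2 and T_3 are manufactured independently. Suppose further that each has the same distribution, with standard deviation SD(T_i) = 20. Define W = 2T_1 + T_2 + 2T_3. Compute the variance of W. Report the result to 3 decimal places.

Var(T_i) = (20)² = 400
By independence, Var(W) = (2)²Var(T_1) + (1)²Var(T_2) + (2)²Var(T_3)
= (2)²·400 + (1)²·400 + (2)²·400 = 3600

3600.000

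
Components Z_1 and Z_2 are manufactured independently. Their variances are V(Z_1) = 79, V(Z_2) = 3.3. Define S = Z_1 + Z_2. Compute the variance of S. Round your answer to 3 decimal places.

82.300

By independence, V(S) = (1)²V(Z_1) + (1)²V(Z_2)
= (1)²·79 + (1)²·3.3 = 82.3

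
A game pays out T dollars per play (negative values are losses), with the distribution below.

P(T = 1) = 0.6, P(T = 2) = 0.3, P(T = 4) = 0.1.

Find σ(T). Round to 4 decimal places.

E[T] = (1)(0.6) + (2)(0.3) + (4)(0.1) = 1.6
E[T²] = (1)²(0.6) + (2)²(0.3) + (4)²(0.1) = 3.4
var(T) = E[T²] − (E[T])² = 3.4 − (1.6)² = 0.84
σ(T) = √0.84 ≈ 0.9165

0.9165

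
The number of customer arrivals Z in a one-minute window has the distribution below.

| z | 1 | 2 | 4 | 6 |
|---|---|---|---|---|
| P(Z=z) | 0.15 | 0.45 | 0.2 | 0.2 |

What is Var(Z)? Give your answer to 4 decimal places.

E[Z] = (1)(0.15) + (2)(0.45) + (4)(0.2) + (6)(0.2) = 3.05
E[Z²] = (1)²(0.15) + (2)²(0.45) + (4)²(0.2) + (6)²(0.2) = 12.35
Var(Z) = E[Z²] − (E[Z])² = 12.35 − (3.05)² = 3.0475

3.0475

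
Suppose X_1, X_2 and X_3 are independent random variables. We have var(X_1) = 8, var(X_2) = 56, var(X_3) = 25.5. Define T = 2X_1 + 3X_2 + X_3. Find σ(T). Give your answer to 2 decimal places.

By independence, var(T) = (2)²var(X_1) + (3)²var(X_2) + (1)²var(X_3)
= (2)²·8 + (3)²·56 + (1)²·25.5 = 561.5
σ(T) = √561.5 ≈ 23.70

23.70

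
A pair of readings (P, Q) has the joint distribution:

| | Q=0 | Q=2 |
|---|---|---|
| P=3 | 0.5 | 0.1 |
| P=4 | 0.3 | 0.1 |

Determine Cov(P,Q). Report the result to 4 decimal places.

0.0400

E[P] = 3.4,  E[Q] = 0.4
E[PQ] = 1.4
Cov(P,Q) = E[PQ] − E[P]E[Q] = 1.4 − (3.4)(0.4) = 0.04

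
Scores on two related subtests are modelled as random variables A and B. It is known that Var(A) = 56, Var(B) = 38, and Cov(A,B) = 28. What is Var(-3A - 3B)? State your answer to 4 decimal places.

1350.0000

Var(-3A - 3B) = (-3)²·Var(A) + (-3)²·Var(B) + 2·(-3)·(-3)·Cov(A,B)
= 9·56 + 9·38 + 18·28 = 1350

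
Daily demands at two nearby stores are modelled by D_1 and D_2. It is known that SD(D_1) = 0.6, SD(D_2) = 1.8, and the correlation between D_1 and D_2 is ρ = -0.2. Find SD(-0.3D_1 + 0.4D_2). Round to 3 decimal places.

Var(D_1) = (0.6)² = 0.36;  Var(D_2) = (1.8)² = 3.24
Cov(D_1,D_2) = ρ·SD(D_1)·SD(D_2) = -0.2·0.6·1.8 = -0.216
Var(-0.3D_1 + 0.4D_2) = (-0.3)²·Var(D_1) + (0.4)²·Var(D_2) + 2·(-0.3)·(0.4)·Cov(D_1,D_2)
= 0.09·0.36 + 0.16·3.24 + -0.24·-0.216 = 0.60264
SD(-0.3D_1 + 0.4D_2) = √0.60264 ≈ 0.776

0.776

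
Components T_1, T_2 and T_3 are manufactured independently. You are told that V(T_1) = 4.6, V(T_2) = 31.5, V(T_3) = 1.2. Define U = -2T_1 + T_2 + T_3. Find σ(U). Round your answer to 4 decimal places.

7.1484

By independence, V(U) = (-2)²V(T_1) + (1)²V(T_2) + (1)²V(T_3)
= (-2)²·4.6 + (1)²·31.5 + (1)²·1.2 = 51.1
σ(U) = √51.1 ≈ 7.1484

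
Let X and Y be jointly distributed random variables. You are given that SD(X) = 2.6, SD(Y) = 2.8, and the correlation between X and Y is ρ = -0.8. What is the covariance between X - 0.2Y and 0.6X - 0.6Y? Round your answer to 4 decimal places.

Var(X) = (2.6)² = 6.76;  Var(Y) = (2.8)² = 7.84
Cov(X,Y) = ρ·SD(X)·SD(Y) = -0.8·2.6·2.8 = -5.824
Cov(X - 0.2Y, 0.6X - 0.6Y) = (1)(0.6)Var(X) + (-0.2)(-0.6)Var(Y) + [(1)(-0.6) + (-0.2)(0.6)]Cov(X,Y)
= 0.6·6.76 + 0.12·7.84 + -0.72·-5.824 = 9.19008

9.1901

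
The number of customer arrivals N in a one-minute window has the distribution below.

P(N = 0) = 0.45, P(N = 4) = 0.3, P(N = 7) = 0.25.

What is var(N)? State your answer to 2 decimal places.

8.35

E[N] = (0)(0.45) + (4)(0.3) + (7)(0.25) = 2.95
E[N²] = (0)²(0.45) + (4)²(0.3) + (7)²(0.25) = 17.05
var(N) = E[N²] − (E[N])² = 17.05 − (2.95)² = 8.3475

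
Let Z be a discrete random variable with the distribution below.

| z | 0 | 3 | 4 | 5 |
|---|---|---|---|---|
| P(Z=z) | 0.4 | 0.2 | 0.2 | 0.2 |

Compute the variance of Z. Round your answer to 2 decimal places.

4.24

E[Z] = (0)(0.4) + (3)(0.2) + (4)(0.2) + (5)(0.2) = 2.4
E[Z²] = (0)²(0.4) + (3)²(0.2) + (4)²(0.2) + (5)²(0.2) = 10
V(Z) = E[Z²] − (E[Z])² = 10 − (2.4)² = 4.24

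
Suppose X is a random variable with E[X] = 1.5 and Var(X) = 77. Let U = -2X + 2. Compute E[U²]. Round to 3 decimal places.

E[-2X + 2] = -2·1.5 + 2 = -1
Var(-2X + 2) = (-2)²·77 = 308
E[U²] = Var(U) + (E[U])² = 308 + (-1)² = 309

309.000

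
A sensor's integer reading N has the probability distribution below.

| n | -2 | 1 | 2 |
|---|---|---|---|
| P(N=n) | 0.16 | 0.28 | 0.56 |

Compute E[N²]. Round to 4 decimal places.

E[N²] = (-2)²(0.16) + (1)²(0.28) + (2)²(0.56) = 3.16

3.1600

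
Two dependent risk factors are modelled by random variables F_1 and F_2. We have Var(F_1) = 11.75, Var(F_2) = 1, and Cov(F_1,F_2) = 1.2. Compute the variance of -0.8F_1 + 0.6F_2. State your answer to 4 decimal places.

Var(-0.8F_1 + 0.6F_2) = (-0.8)²·Var(F_1) + (0.6)²·Var(F_2) + 2·(-0.8)·(0.6)·Cov(F_1,F_2)
= 0.64·11.75 + 0.36·1 + -0.96·1.2 = 6.728

6.7280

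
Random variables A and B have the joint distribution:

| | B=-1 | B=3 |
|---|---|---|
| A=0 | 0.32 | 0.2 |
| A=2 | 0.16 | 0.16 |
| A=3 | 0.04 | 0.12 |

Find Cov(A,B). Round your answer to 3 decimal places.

E[A] = 1.12,  E[B] = 0.92
E[AB] = 1.6
Cov(A,B) = E[AB] − E[A]E[B] = 1.6 − (1.12)(0.92) = 0.5696

0.570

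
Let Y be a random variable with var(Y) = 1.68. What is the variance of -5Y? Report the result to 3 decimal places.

var(-5Y) = (-5)²·var(Y) = 25·1.68 = 42

42.000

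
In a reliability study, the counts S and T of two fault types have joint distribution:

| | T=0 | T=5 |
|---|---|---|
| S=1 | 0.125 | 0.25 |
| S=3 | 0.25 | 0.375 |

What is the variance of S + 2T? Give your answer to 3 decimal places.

E[S] = 2.25,  E[T] = 3.125,  E[ST] = 6.875
Var(S) = 6 − (2.25)² = 0.9375;  Var(T) = 15.625 − (3.125)² = 5.859375
Cov(S,T) = 6.875 − (2.25)(3.125) = -0.15625
Var(S + 2T) = (1)²·0.9375 + (2)²·5.859375 + 2·(1)·(2)·-0.15625 = 23.75

23.750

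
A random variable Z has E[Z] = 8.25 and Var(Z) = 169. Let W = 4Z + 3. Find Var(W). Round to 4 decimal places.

2704.0000

Var(4Z + 3) = (4)²·Var(Z) = 16·169 = 2704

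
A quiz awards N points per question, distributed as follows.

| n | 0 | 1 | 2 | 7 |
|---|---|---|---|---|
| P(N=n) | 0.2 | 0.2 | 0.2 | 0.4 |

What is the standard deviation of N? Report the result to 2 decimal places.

E[N] = (0)(0.2) + (1)(0.2) + (2)(0.2) + (7)(0.4) = 3.4
E[N²] = (0)²(0.2) + (1)²(0.2) + (2)²(0.2) + (7)²(0.4) = 20.6
V(N) = E[N²] − (E[N])² = 20.6 − (3.4)² = 9.04
SD(N) = √9.04 ≈ 3.01

3.01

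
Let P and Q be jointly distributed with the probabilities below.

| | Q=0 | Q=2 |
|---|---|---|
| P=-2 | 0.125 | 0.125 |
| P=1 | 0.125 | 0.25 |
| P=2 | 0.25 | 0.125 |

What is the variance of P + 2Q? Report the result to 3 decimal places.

5.984

E[P] = 0.625,  E[Q] = 1,  E[PQ] = 0.5
Var(P) = 2.875 − (0.625)² = 2.484375;  Var(Q) = 2 − (1)² = 1
cov(P,Q) = 0.5 − (0.625)(1) = -0.125
Var(P + 2Q) = (1)²·2.484375 + (2)²·1 + 2·(1)·(2)·-0.125 = 5.984375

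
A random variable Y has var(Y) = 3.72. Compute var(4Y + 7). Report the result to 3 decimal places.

59.520

var(4Y + 7) = (4)²·var(Y) = 16·3.72 = 59.52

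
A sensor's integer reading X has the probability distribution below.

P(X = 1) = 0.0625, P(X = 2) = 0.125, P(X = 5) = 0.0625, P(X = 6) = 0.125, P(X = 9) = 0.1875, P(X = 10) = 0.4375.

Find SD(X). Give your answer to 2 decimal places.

3.20

E[X] = (1)(0.0625) + (2)(0.125) + (5)(0.0625) + (6)(0.125) + (9)(0.1875) + (10)(0.4375) = 7.4375
E[X²] = (1)²(0.0625) + (2)²(0.125) + (5)²(0.0625) + (6)²(0.125) + (9)²(0.1875) + (10)²(0.4375) = 65.5625
Var(X) = E[X²] − (E[X])² = 65.5625 − (7.4375)² = 10.24609375
SD(X) = √10.24609375 ≈ 3.20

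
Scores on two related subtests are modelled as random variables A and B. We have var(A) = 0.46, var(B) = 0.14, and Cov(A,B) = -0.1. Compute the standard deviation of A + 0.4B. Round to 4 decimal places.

0.6344

var(A + 0.4B) = (1)²·var(A) + (0.4)²·var(B) + 2·(1)·(0.4)·Cov(A,B)
= 1·0.46 + 0.16·0.14 + 0.8·-0.1 = 0.4024
SD(A + 0.4B) = √0.4024 ≈ 0.6344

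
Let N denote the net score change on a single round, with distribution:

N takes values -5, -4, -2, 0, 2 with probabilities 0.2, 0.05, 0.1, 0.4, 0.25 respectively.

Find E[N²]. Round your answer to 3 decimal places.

7.200

E[N²] = (-5)²(0.2) + (-4)²(0.05) + (-2)²(0.1) + (0)²(0.4) + (2)²(0.25) = 7.2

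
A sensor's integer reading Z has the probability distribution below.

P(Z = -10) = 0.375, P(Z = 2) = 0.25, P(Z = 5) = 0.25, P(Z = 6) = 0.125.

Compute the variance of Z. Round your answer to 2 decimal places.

E[Z] = (-10)(0.375) + (2)(0.25) + (5)(0.25) + (6)(0.125) = -1.25
E[Z²] = (-10)²(0.375) + (2)²(0.25) + (5)²(0.25) + (6)²(0.125) = 49.25
V(Z) = E[Z²] − (E[Z])² = 49.25 − (-1.25)² = 47.6875

47.69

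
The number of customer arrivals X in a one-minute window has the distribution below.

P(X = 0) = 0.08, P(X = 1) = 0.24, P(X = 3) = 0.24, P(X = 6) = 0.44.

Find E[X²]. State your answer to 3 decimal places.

18.240

E[X²] = (0)²(0.08) + (1)²(0.24) + (3)²(0.24) + (6)²(0.44) = 18.24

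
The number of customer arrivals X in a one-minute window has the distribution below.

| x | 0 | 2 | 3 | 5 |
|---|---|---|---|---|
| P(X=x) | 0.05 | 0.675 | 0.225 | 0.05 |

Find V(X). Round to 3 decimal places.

E[X] = (0)(0.05) + (2)(0.675) + (3)(0.225) + (5)(0.05) = 2.275
E[X²] = (0)²(0.05) + (2)²(0.675) + (3)²(0.225) + (5)²(0.05) = 5.975
V(X) = E[X²] − (E[X])² = 5.975 − (2.275)² = 0.799375

0.799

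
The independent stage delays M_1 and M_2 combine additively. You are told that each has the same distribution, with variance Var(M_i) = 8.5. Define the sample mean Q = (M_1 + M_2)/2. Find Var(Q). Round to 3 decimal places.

4.250

By independence, Var(Q) = (0.5)²Var(M_1) + (0.5)²Var(M_2)
= (0.5)²·8.5 + (0.5)²·8.5 = 4.25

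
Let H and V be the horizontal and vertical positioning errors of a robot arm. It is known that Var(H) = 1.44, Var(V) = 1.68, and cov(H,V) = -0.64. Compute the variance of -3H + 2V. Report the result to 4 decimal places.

27.3600

Var(-3H + 2V) = (-3)²·Var(H) + (2)²·Var(V) + 2·(-3)·(2)·cov(H,V)
= 9·1.44 + 4·1.68 + -12·-0.64 = 27.36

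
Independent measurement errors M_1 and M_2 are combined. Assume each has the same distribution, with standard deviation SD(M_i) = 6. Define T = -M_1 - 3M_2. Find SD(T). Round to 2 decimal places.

Var(M_i) = (6)² = 36
By independence, Var(T) = (-1)²Var(M_1) + (-3)²Var(M_2)
= (-1)²·36 + (-3)²·36 = 360
SD(T) = √360 ≈ 18.97

18.97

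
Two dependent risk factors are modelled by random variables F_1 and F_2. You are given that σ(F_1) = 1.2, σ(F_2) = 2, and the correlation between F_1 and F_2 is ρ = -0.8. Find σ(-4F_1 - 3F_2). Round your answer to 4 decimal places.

V(F_1) = (1.2)² = 1.44;  V(F_2) = (2)² = 4
cov(F_1,F_2) = ρ·σ(F_1)·σ(F_2) = -0.8·1.2·2 = -1.92
V(-4F_1 - 3F_2) = (-4)²·V(F_1) + (-3)²·V(F_2) + 2·(-4)·(-3)·cov(F_1,F_2)
= 16·1.44 + 9·4 + 24·-1.92 = 12.96
σ(-4F_1 - 3F_2) = √12.96 ≈ 3.6000

3.6000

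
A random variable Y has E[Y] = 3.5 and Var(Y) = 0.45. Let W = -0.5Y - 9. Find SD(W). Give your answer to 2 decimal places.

0.34

Var(-0.5Y - 9) = (-0.5)²·0.45 = 0.1125
SD(W) = √0.1125 ≈ 0.34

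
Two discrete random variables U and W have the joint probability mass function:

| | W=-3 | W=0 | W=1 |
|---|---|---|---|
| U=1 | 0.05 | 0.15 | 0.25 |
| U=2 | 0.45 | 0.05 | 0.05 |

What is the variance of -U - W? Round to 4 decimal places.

E[U] = 1.55,  E[W] = -1.2,  E[UW] = -2.5
Var(U) = 2.65 − (1.55)² = 0.2475;  Var(W) = 4.8 − (-1.2)² = 3.36
Cov(U,W) = -2.5 − (1.55)(-1.2) = -0.64
Var(-U - W) = (-1)²·0.2475 + (-1)²·3.36 + 2·(-1)·(-1)·-0.64 = 2.3275

2.3275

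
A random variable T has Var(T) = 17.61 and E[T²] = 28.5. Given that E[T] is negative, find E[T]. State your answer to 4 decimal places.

-3.3000

(E[T])² = E[T²] − Var(T) = 28.5 − 17.61 = 10.89
E[T] = −√10.89 = -3.3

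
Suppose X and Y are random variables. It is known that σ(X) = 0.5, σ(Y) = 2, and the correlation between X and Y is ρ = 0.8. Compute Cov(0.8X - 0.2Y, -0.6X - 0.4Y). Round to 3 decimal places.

0.040

V(X) = (0.5)² = 0.25;  V(Y) = (2)² = 4
Cov(X,Y) = ρ·σ(X)·σ(Y) = 0.8·0.5·2 = 0.8
Cov(0.8X - 0.2Y, -0.6X - 0.4Y) = (0.8)(-0.6)V(X) + (-0.2)(-0.4)V(Y) + [(0.8)(-0.4) + (-0.2)(-0.6)]Cov(X,Y)
= -0.48·0.25 + 0.08·4 + -0.2·0.8 = 0.04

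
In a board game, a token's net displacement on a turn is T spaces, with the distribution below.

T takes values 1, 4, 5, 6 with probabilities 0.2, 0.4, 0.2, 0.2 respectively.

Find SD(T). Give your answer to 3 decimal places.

E[T] = (1)(0.2) + (4)(0.4) + (5)(0.2) + (6)(0.2) = 4
E[T²] = (1)²(0.2) + (4)²(0.4) + (5)²(0.2) + (6)²(0.2) = 18.8
Var(T) = E[T²] − (E[T])² = 18.8 − (4)² = 2.8
SD(T) = √2.8 ≈ 1.673

1.673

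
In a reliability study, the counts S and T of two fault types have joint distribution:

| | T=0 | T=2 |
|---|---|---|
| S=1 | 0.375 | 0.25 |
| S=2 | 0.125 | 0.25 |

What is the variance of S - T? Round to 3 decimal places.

0.984

E[S] = 1.375,  E[T] = 1,  E[ST] = 1.5
Var(S) = 2.125 − (1.375)² = 0.234375;  Var(T) = 2 − (1)² = 1
Cov(S,T) = 1.5 − (1.375)(1) = 0.125
Var(S - T) = (1)²·0.234375 + (-1)²·1 + 2·(1)·(-1)·0.125 = 0.984375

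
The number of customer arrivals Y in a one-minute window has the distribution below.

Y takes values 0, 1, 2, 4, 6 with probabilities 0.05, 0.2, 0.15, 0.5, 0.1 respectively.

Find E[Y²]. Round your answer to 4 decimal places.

E[Y²] = (0)²(0.05) + (1)²(0.2) + (2)²(0.15) + (4)²(0.5) + (6)²(0.1) = 12.4

12.4000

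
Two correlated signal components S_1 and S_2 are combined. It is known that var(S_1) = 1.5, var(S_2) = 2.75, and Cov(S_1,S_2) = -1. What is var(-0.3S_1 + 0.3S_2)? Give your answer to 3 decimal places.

0.563

var(-0.3S_1 + 0.3S_2) = (-0.3)²·var(S_1) + (0.3)²·var(S_2) + 2·(-0.3)·(0.3)·Cov(S_1,S_2)
= 0.09·1.5 + 0.09·2.75 + -0.18·-1 = 0.5625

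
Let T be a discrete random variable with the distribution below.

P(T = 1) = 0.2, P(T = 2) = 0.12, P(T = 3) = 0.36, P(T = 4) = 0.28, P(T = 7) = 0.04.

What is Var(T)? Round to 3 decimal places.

E[T] = (1)(0.2) + (2)(0.12) + (3)(0.36) + (4)(0.28) + (7)(0.04) = 2.92
E[T²] = (1)²(0.2) + (2)²(0.12) + (3)²(0.36) + (4)²(0.28) + (7)²(0.04) = 10.36
Var(T) = E[T²] − (E[T])² = 10.36 − (2.92)² = 1.8336

1.834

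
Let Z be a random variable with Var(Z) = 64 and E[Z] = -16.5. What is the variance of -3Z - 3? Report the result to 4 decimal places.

Var(-3Z - 3) = (-3)²·Var(Z) = 9·64 = 576

576.0000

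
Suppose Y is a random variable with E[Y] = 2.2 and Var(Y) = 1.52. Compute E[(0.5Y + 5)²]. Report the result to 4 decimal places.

E[0.5Y + 5] = 0.5·2.2 + 5 = 6.1
Var(0.5Y + 5) = (0.5)²·1.52 = 0.38
E[(0.5Y + 5)²] = Var((0.5Y + 5)) + (E[(0.5Y + 5)])² = 0.38 + (6.1)² = 37.59

37.5900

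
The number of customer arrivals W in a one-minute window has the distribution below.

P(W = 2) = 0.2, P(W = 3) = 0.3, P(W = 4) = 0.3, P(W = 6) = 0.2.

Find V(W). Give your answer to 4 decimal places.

1.8100

E[W] = (2)(0.2) + (3)(0.3) + (4)(0.3) + (6)(0.2) = 3.7
E[W²] = (2)²(0.2) + (3)²(0.3) + (4)²(0.3) + (6)²(0.2) = 15.5
V(W) = E[W²] − (E[W])² = 15.5 − (3.7)² = 1.81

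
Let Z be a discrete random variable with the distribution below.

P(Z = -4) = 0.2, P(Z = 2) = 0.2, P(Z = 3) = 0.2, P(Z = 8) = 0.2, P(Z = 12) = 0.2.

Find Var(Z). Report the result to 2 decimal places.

29.76

E[Z] = (-4)(0.2) + (2)(0.2) + (3)(0.2) + (8)(0.2) + (12)(0.2) = 4.2
E[Z²] = (-4)²(0.2) + (2)²(0.2) + (3)²(0.2) + (8)²(0.2) + (12)²(0.2) = 47.4
Var(Z) = E[Z²] − (E[Z])² = 47.4 − (4.2)² = 29.76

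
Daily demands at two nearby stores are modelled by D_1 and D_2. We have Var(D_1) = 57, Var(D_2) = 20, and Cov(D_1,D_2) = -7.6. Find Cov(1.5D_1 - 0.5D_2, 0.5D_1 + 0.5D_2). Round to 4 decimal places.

33.9500

Cov(1.5D_1 - 0.5D_2, 0.5D_1 + 0.5D_2) = (1.5)(0.5)Var(D_1) + (-0.5)(0.5)Var(D_2) + [(1.5)(0.5) + (-0.5)(0.5)]Cov(D_1,D_2)
= 0.75·57 + -0.25·20 + 0.5·-7.6 = 33.95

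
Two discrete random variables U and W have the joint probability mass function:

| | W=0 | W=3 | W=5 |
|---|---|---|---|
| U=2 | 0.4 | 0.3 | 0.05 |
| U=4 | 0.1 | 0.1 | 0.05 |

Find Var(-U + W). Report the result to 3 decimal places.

E[U] = 2.5,  E[W] = 1.7,  E[UW] = 4.5
Var(U) = 7 − (2.5)² = 0.75;  Var(W) = 6.1 − (1.7)² = 3.21
cov(U,W) = 4.5 − (2.5)(1.7) = 0.25
Var(-U + W) = (-1)²·0.75 + (1)²·3.21 + 2·(-1)·(1)·0.25 = 3.46

3.460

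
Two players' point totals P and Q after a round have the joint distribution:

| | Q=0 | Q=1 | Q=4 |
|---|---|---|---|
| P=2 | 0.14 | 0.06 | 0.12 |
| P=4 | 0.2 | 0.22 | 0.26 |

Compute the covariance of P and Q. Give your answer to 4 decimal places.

0.0720

E[P] = 3.36,  E[Q] = 1.8
E[PQ] = 6.12
Cov(P,Q) = E[PQ] − E[P]E[Q] = 6.12 − (3.36)(1.8) = 0.072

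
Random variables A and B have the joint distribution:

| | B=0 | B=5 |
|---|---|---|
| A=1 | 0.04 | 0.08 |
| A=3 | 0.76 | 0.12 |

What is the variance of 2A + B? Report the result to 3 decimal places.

3.450

E[A] = 2.76,  E[B] = 1,  E[AB] = 2.2
var(A) = 8.04 − (2.76)² = 0.4224;  var(B) = 5 − (1)² = 4
Cov(A,B) = 2.2 − (2.76)(1) = -0.56
var(2A + B) = (2)²·0.4224 + (1)²·4 + 2·(2)·(1)·-0.56 = 3.4496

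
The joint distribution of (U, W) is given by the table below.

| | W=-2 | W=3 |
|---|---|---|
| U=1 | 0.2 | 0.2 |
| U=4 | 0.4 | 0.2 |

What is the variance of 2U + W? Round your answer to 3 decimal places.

E[U] = 2.8,  E[W] = 0,  E[UW] = -0.6
Var(U) = 10 − (2.8)² = 2.16;  Var(W) = 6 − (0)² = 6
Cov(U,W) = -0.6 − (2.8)(0) = -0.6
Var(2U + W) = (2)²·2.16 + (1)²·6 + 2·(2)·(1)·-0.6 = 12.24

12.240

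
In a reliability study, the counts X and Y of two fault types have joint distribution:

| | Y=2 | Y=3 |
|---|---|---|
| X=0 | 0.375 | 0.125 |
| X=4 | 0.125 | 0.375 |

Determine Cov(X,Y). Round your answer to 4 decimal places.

E[X] = 2,  E[Y] = 2.5
E[XY] = 5.5
Cov(X,Y) = E[XY] − E[X]E[Y] = 5.5 − (2)(2.5) = 0.5

0.5000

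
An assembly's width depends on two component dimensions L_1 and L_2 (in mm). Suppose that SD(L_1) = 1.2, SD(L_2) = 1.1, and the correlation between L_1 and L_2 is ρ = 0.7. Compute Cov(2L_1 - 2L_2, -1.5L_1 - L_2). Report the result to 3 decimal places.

Var(L_1) = (1.2)² = 1.44;  Var(L_2) = (1.1)² = 1.21
Cov(L_1,L_2) = ρ·SD(L_1)·SD(L_2) = 0.7·1.2·1.1 = 0.924
Cov(2L_1 - 2L_2, -1.5L_1 - L_2) = (2)(-1.5)Var(L_1) + (-2)(-1)Var(L_2) + [(2)(-1) + (-2)(-1.5)]Cov(L_1,L_2)
= -3·1.44 + 2·1.21 + 1·0.924 = -0.976

-0.976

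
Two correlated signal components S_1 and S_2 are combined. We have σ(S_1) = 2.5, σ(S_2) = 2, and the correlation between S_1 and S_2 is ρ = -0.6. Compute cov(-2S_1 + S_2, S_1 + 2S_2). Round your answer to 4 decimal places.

4.5000

Var(S_1) = (2.5)² = 6.25;  Var(S_2) = (2)² = 4
cov(S_1,S_2) = ρ·σ(S_1)·σ(S_2) = -0.6·2.5·2 = -3
cov(-2S_1 + S_2, S_1 + 2S_2) = (-2)(1)Var(S_1) + (1)(2)Var(S_2) + [(-2)(2) + (1)(1)]cov(S_1,S_2)
= -2·6.25 + 2·4 + -3·-3 = 4.5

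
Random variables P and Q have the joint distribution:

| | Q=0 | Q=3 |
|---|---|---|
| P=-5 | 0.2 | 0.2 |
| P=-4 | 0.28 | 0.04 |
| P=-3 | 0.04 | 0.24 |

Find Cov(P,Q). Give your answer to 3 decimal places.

E[P] = -4.12,  E[Q] = 1.44
E[PQ] = -5.64
Cov(P,Q) = E[PQ] − E[P]E[Q] = -5.64 − (-4.12)(1.44) = 0.2928

0.293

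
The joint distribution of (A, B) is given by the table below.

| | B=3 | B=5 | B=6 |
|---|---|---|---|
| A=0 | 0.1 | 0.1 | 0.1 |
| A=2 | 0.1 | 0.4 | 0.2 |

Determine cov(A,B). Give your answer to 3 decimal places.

E[A] = 1.4,  E[B] = 4.9
E[AB] = 7
cov(A,B) = E[AB] − E[A]E[B] = 7 − (1.4)(4.9) = 0.14

0.140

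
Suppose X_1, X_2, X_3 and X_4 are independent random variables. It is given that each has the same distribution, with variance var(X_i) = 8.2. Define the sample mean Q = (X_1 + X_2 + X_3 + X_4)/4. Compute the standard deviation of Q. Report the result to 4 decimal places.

1.4318

By independence, var(Q) = (0.25)²var(X_1) + (0.25)²var(X_2) + (0.25)²var(X_3) + (0.25)²var(X_4)
= (0.25)²·8.2 + (0.25)²·8.2 + (0.25)²·8.2 + (0.25)²·8.2 = 2.05
SD(Q) = √2.05 ≈ 1.4318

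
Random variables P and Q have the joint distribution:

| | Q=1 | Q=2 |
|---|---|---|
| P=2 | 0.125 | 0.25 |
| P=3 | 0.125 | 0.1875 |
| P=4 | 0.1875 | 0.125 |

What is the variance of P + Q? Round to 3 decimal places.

E[P] = 2.9375,  E[Q] = 1.5625,  E[PQ] = 4.5
Var(P) = 9.3125 − (2.9375)² = 0.68359375;  Var(Q) = 2.6875 − (1.5625)² = 0.24609375
Cov(P,Q) = 4.5 − (2.9375)(1.5625) = -0.08984375
Var(P + Q) = (1)²·0.68359375 + (1)²·0.24609375 + 2·(1)·(1)·-0.08984375 = 0.75

0.750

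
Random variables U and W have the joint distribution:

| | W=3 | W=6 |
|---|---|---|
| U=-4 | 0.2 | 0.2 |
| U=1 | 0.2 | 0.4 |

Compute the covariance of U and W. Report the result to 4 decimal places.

E[U] = -1,  E[W] = 4.8
E[UW] = -4.2
cov(U,W) = E[UW] − E[U]E[W] = -4.2 − (-1)(4.8) = 0.6

0.6000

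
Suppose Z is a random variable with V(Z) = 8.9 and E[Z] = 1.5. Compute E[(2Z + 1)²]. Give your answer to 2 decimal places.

E[2Z + 1] = 2·1.5 + 1 = 4
V(2Z + 1) = (2)²·8.9 = 35.6
E[(2Z + 1)²] = V((2Z + 1)) + (E[(2Z + 1)])² = 35.6 + (4)² = 51.6

51.60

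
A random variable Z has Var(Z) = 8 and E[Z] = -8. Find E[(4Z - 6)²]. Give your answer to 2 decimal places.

E[4Z - 6] = 4·-8 − 6 = -38
Var(4Z - 6) = (4)²·8 = 128
E[(4Z - 6)²] = Var((4Z - 6)) + (E[(4Z - 6)])² = 128 + (-38)² = 1572

1572.00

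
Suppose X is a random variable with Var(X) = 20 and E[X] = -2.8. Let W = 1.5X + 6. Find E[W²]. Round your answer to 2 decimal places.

E[1.5X + 6] = 1.5·-2.8 + 6 = 1.8
Var(1.5X + 6) = (1.5)²·20 = 45
E[W²] = Var(W) + (E[W])² = 45 + (1.8)² = 48.24

48.24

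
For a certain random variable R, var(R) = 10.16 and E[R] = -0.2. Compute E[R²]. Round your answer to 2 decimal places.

E[R²] = var(R) + (E[R])² = 10.16 + (-0.2)² = 10.2

10.20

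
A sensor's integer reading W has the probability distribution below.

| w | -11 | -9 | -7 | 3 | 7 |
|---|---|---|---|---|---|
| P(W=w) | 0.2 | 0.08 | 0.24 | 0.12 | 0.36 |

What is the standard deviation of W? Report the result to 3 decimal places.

7.629

E[W] = (-11)(0.2) + (-9)(0.08) + (-7)(0.24) + (3)(0.12) + (7)(0.36) = -1.72
E[W²] = (-11)²(0.2) + (-9)²(0.08) + (-7)²(0.24) + (3)²(0.12) + (7)²(0.36) = 61.16
Var(W) = E[W²] − (E[W])² = 61.16 − (-1.72)² = 58.2016
σ(W) = √58.2016 ≈ 7.629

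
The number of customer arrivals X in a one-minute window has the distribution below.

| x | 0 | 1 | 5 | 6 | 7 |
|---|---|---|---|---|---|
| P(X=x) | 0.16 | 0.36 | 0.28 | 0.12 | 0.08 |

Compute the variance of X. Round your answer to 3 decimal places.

6.358

E[X] = (0)(0.16) + (1)(0.36) + (5)(0.28) + (6)(0.12) + (7)(0.08) = 3.04
E[X²] = (0)²(0.16) + (1)²(0.36) + (5)²(0.28) + (6)²(0.12) + (7)²(0.08) = 15.6
Var(X) = E[X²] − (E[X])² = 15.6 − (3.04)² = 6.3584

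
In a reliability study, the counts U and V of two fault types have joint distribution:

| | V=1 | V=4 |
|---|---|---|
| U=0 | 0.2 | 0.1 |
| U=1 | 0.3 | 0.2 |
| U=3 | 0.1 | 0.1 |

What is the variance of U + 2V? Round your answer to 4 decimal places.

10.4500

E[U] = 1.1,  E[V] = 2.2,  E[UV] = 2.6
var(U) = 2.3 − (1.1)² = 1.09;  var(V) = 7 − (2.2)² = 2.16
Cov(U,V) = 2.6 − (1.1)(2.2) = 0.18
var(U + 2V) = (1)²·1.09 + (2)²·2.16 + 2·(1)·(2)·0.18 = 10.45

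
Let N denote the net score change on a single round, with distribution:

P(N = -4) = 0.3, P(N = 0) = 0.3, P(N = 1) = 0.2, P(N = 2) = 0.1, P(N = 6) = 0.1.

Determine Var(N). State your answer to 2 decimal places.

E[N] = (-4)(0.3) + (0)(0.3) + (1)(0.2) + (2)(0.1) + (6)(0.1) = -0.2
E[N²] = (-4)²(0.3) + (0)²(0.3) + (1)²(0.2) + (2)²(0.1) + (6)²(0.1) = 9
Var(N) = E[N²] − (E[N])² = 9 − (-0.2)² = 8.96

8.96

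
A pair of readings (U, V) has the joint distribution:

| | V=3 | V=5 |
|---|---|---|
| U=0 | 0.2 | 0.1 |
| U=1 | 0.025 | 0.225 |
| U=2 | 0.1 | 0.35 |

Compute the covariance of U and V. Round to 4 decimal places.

0.2975

E[U] = 1.15,  E[V] = 4.35
E[UV] = 5.3
cov(U,V) = E[UV] − E[U]E[V] = 5.3 − (1.15)(4.35) = 0.2975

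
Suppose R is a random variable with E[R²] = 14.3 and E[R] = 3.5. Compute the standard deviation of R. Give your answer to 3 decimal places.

Var(R) = 14.3 − (3.5)² = 2.05
SD(R) = √2.05 ≈ 1.432

1.432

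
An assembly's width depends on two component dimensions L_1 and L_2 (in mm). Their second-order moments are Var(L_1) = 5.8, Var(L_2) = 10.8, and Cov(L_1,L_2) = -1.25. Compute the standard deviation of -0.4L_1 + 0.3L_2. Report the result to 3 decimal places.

Var(-0.4L_1 + 0.3L_2) = (-0.4)²·Var(L_1) + (0.3)²·Var(L_2) + 2·(-0.4)·(0.3)·Cov(L_1,L_2)
= 0.16·5.8 + 0.09·10.8 + -0.24·-1.25 = 2.2
σ(-0.4L_1 + 0.3L_2) = √2.2 ≈ 1.483

1.483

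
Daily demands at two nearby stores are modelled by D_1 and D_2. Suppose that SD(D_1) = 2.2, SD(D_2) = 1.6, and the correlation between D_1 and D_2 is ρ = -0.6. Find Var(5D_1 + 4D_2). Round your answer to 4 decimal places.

77.4800

Var(D_1) = (2.2)² = 4.84;  Var(D_2) = (1.6)² = 2.56
Cov(D_1,D_2) = ρ·SD(D_1)·SD(D_2) = -0.6·2.2·1.6 = -2.112
Var(5D_1 + 4D_2) = (5)²·Var(D_1) + (4)²·Var(D_2) + 2·(5)·(4)·Cov(D_1,D_2)
= 25·4.84 + 16·2.56 + 40·-2.112 = 77.48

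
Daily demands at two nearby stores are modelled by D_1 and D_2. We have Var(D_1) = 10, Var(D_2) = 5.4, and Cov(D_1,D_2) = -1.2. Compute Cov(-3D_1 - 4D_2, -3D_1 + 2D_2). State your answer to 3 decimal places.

Cov(-3D_1 - 4D_2, -3D_1 + 2D_2) = (-3)(-3)Var(D_1) + (-4)(2)Var(D_2) + [(-3)(2) + (-4)(-3)]Cov(D_1,D_2)
= 9·10 + -8·5.4 + 6·-1.2 = 39.6

39.600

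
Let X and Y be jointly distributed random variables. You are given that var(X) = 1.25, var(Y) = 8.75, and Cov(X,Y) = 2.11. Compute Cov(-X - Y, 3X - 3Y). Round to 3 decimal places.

Cov(-X - Y, 3X - 3Y) = (-1)(3)var(X) + (-1)(-3)var(Y) + [(-1)(-3) + (-1)(3)]Cov(X,Y)
= -3·1.25 + 3·8.75 + 0·2.11 = 22.5

22.500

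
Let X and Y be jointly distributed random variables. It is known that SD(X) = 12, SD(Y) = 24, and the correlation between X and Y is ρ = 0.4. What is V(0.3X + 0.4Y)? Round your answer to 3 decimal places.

V(X) = (12)² = 144;  V(Y) = (24)² = 576
cov(X,Y) = ρ·SD(X)·SD(Y) = 0.4·12·24 = 115.2
V(0.3X + 0.4Y) = (0.3)²·V(X) + (0.4)²·V(Y) + 2·(0.3)·(0.4)·cov(X,Y)
= 0.09·144 + 0.16·576 + 0.24·115.2 = 132.768

132.768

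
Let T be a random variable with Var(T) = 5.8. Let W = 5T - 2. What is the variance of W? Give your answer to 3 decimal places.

145.000

Var(5T - 2) = (5)²·Var(T) = 25·5.8 = 145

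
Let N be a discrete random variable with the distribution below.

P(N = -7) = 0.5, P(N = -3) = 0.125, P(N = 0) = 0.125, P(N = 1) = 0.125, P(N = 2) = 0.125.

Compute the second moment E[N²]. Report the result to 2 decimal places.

E[N²] = (-7)²(0.5) + (-3)²(0.125) + (0)²(0.125) + (1)²(0.125) + (2)²(0.125) = 26.25

26.25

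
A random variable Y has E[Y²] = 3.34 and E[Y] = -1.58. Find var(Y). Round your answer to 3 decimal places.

0.844

var(Y) = 3.34 − (-1.58)² = 0.8436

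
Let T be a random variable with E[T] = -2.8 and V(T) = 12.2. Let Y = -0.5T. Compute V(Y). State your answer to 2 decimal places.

3.05

V(-0.5T) = (-0.5)²·V(T) = 0.25·12.2 = 3.05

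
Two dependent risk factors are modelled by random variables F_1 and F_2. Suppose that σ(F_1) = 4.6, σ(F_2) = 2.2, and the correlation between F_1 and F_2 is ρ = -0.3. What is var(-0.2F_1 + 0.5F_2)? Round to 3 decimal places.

var(F_1) = (4.6)² = 21.16;  var(F_2) = (2.2)² = 4.84
Cov(F_1,F_2) = ρ·σ(F_1)·σ(F_2) = -0.3·4.6·2.2 = -3.036
var(-0.2F_1 + 0.5F_2) = (-0.2)²·var(F_1) + (0.5)²·var(F_2) + 2·(-0.2)·(0.5)·Cov(F_1,F_2)
= 0.04·21.16 + 0.25·4.84 + -0.2·-3.036 = 2.6636

2.664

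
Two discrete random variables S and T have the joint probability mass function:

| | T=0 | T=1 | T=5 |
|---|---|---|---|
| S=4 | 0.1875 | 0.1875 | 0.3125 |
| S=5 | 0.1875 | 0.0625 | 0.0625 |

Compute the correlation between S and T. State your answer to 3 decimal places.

E[S] = 4.3125,  E[T] = 2.125
E[ST] = 8.875
Cov(S,T) = E[ST] − E[S]E[T] = 8.875 − (4.3125)(2.125) = -0.2890625
V(S) = 0.21484375,  V(T) = 5.109375
ρ = -0.2890625 / √(0.21484375·5.109375) ≈ -0.276

-0.276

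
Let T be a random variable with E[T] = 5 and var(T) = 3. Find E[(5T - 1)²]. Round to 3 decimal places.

651.000

E[5T - 1] = 5·5 − 1 = 24
var(5T - 1) = (5)²·3 = 75
E[(5T - 1)²] = var((5T - 1)) + (E[(5T - 1)])² = 75 + (24)² = 651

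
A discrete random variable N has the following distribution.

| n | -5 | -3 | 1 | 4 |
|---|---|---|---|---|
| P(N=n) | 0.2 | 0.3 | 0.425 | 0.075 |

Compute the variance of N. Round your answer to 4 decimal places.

E[N] = (-5)(0.2) + (-3)(0.3) + (1)(0.425) + (4)(0.075) = -1.175
E[N²] = (-5)²(0.2) + (-3)²(0.3) + (1)²(0.425) + (4)²(0.075) = 9.325
V(N) = E[N²] − (E[N])² = 9.325 − (-1.175)² = 7.944375

7.9444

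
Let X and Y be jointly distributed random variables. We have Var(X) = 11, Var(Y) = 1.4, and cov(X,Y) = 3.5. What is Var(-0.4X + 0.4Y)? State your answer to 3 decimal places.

Var(-0.4X + 0.4Y) = (-0.4)²·Var(X) + (0.4)²·Var(Y) + 2·(-0.4)·(0.4)·cov(X,Y)
= 0.16·11 + 0.16·1.4 + -0.32·3.5 = 0.864

0.864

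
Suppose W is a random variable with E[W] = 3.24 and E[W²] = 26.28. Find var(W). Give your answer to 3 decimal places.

15.782

var(W) = 26.28 − (3.24)² = 15.7824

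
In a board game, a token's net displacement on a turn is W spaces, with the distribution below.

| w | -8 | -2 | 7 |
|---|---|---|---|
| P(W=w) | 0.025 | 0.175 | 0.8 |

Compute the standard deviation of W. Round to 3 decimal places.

E[W] = (-8)(0.025) + (-2)(0.175) + (7)(0.8) = 5.05
E[W²] = (-8)²(0.025) + (-2)²(0.175) + (7)²(0.8) = 41.5
Var(W) = E[W²] − (E[W])² = 41.5 − (5.05)² = 15.9975
SD(W) = √15.9975 ≈ 4.000

4.000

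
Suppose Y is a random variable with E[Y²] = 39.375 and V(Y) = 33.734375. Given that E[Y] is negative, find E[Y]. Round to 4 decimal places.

(E[Y])² = E[Y²] − V(Y) = 39.375 − 33.734375 = 5.640625
E[Y] = −√5.640625 = -2.375

-2.3750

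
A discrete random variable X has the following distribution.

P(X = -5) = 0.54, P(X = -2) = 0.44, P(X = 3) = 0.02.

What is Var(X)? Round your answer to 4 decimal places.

3.0496

E[X] = (-5)(0.54) + (-2)(0.44) + (3)(0.02) = -3.52
E[X²] = (-5)²(0.54) + (-2)²(0.44) + (3)²(0.02) = 15.44
Var(X) = E[X²] − (E[X])² = 15.44 − (-3.52)² = 3.0496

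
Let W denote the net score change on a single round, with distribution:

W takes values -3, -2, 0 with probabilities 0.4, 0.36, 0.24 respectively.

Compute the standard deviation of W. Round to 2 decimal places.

1.16

E[W] = (-3)(0.4) + (-2)(0.36) + (0)(0.24) = -1.92
E[W²] = (-3)²(0.4) + (-2)²(0.36) + (0)²(0.24) = 5.04
var(W) = E[W²] − (E[W])² = 5.04 − (-1.92)² = 1.3536
SD(W) = √1.3536 ≈ 1.16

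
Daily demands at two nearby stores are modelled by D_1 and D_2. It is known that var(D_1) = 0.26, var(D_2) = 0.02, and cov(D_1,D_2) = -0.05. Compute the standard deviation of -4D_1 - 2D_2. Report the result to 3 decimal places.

1.855

var(-4D_1 - 2D_2) = (-4)²·var(D_1) + (-2)²·var(D_2) + 2·(-4)·(-2)·cov(D_1,D_2)
= 16·0.26 + 4·0.02 + 16·-0.05 = 3.44
sd(-4D_1 - 2D_2) = √3.44 ≈ 1.855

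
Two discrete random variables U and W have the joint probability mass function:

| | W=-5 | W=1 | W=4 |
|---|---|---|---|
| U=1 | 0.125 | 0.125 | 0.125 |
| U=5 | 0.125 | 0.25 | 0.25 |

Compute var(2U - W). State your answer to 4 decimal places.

E[U] = 3.5,  E[W] = 0.625,  E[UW] = 3.125
var(U) = 16 − (3.5)² = 3.75;  var(W) = 12.625 − (0.625)² = 12.234375
Cov(U,W) = 3.125 − (3.5)(0.625) = 0.9375
var(2U - W) = (2)²·3.75 + (-1)²·12.234375 + 2·(2)·(-1)·0.9375 = 23.484375

23.4844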